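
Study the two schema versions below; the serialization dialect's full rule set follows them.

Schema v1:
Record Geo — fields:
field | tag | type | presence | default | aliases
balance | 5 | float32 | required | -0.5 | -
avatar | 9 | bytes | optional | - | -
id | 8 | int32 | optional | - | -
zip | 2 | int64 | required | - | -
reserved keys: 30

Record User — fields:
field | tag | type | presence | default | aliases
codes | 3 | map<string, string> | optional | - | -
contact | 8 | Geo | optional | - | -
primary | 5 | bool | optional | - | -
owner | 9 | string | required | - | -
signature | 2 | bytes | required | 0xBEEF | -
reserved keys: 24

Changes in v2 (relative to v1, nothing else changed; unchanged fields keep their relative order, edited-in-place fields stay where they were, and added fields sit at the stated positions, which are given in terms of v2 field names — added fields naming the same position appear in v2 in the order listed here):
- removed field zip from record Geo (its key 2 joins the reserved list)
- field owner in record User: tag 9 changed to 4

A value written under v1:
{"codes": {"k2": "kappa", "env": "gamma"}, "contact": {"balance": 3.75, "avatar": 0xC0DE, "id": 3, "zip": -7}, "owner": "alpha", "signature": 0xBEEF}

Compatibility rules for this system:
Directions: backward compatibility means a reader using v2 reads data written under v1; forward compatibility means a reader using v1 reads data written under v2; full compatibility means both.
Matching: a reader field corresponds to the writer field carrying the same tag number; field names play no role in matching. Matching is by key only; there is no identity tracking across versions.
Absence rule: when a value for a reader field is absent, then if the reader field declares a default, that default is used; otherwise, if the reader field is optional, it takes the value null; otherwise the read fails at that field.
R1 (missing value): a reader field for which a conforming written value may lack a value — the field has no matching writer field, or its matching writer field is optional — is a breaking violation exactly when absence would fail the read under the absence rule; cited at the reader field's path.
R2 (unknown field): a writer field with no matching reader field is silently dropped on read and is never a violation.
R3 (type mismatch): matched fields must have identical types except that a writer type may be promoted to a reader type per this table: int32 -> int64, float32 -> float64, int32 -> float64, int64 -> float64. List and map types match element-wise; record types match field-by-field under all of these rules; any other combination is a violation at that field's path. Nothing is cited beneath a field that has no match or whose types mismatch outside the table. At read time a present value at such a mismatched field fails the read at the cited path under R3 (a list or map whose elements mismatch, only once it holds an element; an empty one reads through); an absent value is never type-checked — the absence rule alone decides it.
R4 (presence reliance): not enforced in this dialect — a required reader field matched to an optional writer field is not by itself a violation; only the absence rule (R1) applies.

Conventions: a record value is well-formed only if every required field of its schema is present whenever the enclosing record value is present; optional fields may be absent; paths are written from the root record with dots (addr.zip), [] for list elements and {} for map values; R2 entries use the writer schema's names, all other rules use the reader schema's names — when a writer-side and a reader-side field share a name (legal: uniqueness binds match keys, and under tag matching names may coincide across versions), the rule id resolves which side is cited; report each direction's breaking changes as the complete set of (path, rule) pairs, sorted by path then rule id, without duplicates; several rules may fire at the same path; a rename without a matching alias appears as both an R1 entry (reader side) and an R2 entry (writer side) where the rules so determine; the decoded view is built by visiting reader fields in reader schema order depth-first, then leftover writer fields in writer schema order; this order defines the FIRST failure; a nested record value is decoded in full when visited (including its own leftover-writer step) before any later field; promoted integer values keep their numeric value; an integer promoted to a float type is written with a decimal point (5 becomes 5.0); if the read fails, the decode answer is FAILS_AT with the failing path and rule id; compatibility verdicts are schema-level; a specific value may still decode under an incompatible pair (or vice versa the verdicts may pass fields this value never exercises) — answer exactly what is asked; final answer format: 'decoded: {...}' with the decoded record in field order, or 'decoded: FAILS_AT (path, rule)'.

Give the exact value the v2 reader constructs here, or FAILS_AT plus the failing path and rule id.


decoded: FAILS_AT (owner, R1)

each type pair in User: writer, then reader
decode (reader v2):
  codes := {"k2": "kappa", "env": "gamma"}
  contact.balance := 3.75
  contact.avatar := 0xC0DE
  contact.id := 3
  writer contact.zip: unknown -> dropped
  primary := null (absent, optional -> null)
  read fails at owner under R1 (no fill)
  => FAILS_AT (owner, R1)
the rest of the User diff is inert for this question:
  removed field zip from record Geo (its key 2 joins the reserved list) -> schema-level compatibility only; this User value's decode is unchanged


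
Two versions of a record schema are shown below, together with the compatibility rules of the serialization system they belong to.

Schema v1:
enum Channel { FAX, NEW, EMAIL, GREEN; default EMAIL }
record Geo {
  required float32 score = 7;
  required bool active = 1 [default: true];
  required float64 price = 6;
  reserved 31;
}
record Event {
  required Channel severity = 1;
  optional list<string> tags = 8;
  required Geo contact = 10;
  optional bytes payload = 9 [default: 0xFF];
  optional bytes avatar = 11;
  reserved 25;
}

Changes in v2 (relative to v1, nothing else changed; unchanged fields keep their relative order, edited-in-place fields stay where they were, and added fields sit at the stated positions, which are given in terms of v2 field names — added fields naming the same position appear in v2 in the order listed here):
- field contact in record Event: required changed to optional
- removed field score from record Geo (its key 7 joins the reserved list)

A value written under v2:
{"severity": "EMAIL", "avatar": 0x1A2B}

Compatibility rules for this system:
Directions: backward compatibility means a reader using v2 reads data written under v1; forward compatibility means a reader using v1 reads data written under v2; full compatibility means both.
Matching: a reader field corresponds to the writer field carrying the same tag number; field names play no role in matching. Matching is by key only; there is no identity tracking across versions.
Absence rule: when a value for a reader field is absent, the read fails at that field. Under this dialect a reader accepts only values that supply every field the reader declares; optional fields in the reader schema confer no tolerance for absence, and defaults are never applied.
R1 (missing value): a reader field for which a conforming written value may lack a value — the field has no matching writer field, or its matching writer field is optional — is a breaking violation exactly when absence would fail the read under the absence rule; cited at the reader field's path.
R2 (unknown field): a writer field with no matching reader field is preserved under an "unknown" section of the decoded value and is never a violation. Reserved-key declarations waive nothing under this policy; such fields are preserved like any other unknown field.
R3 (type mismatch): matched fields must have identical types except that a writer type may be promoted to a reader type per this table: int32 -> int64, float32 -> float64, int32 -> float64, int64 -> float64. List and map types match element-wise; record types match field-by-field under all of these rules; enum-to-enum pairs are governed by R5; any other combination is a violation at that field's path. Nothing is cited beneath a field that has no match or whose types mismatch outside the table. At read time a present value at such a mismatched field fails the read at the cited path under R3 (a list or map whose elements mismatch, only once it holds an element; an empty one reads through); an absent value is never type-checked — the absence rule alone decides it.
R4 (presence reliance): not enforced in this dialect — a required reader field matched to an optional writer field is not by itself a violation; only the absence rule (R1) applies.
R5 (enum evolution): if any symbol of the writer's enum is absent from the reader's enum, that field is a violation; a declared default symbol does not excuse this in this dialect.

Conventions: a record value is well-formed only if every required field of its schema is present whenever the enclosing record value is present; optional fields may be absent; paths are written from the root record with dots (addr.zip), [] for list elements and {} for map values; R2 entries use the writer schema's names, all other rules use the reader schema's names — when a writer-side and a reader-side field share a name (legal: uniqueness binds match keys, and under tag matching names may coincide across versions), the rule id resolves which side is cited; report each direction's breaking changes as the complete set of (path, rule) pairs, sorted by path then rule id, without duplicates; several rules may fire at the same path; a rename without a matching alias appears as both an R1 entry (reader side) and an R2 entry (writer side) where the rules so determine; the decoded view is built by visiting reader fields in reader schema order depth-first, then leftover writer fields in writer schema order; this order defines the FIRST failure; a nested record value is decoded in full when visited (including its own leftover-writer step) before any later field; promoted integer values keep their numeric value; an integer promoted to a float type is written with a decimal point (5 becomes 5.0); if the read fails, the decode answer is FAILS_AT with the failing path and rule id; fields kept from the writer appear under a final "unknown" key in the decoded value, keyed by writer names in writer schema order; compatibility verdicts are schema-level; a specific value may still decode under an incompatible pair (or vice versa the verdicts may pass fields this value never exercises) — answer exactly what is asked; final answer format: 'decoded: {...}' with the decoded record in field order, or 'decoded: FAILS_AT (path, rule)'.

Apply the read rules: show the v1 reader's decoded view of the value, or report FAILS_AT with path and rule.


decoded: FAILS_AT (tags, R1)

each type pair in Event: writer, then reader
decoding the Event value with the v1 reader:
  severity := "EMAIL"
  read fails at tags under R1 (no fill)
  => FAILS_AT (tags, R1)
the other Event changes do not affect what is asked:
  field contact in record Event: required changed to optional -> changes Event's schema-level verdicts only — the decode of this value is the same
  removed field score from record Geo (its key 7 joins the reserved list) -> changes Event's schema-level verdicts only — the decode of this value is the same


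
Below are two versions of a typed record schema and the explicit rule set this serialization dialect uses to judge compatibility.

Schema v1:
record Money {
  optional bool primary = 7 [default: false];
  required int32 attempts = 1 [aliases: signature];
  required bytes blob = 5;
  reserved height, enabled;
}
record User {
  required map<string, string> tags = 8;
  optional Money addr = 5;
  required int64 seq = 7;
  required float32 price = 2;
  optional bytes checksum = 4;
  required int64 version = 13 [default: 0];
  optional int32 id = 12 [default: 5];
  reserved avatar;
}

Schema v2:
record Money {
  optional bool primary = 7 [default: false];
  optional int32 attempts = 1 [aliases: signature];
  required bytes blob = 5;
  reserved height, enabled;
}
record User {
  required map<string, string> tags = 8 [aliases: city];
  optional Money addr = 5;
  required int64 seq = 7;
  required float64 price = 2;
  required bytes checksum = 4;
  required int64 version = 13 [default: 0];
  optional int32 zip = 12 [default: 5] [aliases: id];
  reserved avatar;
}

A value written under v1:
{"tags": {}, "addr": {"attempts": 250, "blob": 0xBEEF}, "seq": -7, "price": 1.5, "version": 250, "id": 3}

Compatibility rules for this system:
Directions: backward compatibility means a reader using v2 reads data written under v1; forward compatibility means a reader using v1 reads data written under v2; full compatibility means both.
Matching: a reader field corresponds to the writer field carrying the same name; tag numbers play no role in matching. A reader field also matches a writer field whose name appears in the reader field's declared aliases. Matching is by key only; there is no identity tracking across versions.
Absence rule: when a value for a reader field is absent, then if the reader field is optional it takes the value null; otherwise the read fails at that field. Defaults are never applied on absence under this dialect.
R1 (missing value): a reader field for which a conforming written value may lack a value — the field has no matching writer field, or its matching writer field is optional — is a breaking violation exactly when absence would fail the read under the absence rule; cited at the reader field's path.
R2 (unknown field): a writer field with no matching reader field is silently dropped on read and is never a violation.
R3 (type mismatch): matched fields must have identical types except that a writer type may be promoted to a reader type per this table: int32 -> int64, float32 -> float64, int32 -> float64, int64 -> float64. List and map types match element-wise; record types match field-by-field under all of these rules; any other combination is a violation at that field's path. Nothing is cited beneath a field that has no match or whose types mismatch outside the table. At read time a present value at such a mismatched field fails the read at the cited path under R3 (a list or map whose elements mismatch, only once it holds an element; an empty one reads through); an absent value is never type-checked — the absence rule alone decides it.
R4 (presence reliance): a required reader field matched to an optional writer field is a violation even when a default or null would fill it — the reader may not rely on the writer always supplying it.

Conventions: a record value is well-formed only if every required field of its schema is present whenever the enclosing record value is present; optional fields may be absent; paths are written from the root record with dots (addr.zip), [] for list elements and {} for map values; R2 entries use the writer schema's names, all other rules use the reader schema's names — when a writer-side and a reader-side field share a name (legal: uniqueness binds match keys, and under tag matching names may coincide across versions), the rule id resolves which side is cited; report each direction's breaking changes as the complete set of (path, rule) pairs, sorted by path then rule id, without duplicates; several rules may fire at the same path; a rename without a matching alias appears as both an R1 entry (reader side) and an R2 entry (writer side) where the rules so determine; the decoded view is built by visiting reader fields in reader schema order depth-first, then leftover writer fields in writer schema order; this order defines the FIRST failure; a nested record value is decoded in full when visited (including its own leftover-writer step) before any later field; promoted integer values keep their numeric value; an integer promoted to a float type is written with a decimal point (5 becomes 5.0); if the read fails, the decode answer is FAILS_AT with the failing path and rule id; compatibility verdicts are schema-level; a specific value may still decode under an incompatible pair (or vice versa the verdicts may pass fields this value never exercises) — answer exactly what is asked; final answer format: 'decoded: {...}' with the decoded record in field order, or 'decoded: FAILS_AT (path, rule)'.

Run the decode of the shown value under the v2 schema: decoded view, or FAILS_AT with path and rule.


decoded: FAILS_AT (checksum, R1)

in User below, arrows point writer -> reader
decode walk for User under reader schema v2:
  tags := {}
  addr.primary := null (absent, optional -> null)
  addr.attempts := 250
  addr.blob := 0xBEEF
  seq := -7
  price := 1.5 (float32 -> float64)
  read fails at checksum under R1 (no fill)
  => FAILS_AT (checksum, R1)
diffs on User not affecting the asked answer:
  renamed field id to zip in record User (alias id declared on the renamed field) -> fires no rule on User under this dialect and leaves the result unchanged
  field price in record User: type float32 changed to float64 -> a verdict-level change on User — the shown value reads the same
  field attempts in record Money: required changed to optional -> a verdict-level change on User — the shown value reads the same


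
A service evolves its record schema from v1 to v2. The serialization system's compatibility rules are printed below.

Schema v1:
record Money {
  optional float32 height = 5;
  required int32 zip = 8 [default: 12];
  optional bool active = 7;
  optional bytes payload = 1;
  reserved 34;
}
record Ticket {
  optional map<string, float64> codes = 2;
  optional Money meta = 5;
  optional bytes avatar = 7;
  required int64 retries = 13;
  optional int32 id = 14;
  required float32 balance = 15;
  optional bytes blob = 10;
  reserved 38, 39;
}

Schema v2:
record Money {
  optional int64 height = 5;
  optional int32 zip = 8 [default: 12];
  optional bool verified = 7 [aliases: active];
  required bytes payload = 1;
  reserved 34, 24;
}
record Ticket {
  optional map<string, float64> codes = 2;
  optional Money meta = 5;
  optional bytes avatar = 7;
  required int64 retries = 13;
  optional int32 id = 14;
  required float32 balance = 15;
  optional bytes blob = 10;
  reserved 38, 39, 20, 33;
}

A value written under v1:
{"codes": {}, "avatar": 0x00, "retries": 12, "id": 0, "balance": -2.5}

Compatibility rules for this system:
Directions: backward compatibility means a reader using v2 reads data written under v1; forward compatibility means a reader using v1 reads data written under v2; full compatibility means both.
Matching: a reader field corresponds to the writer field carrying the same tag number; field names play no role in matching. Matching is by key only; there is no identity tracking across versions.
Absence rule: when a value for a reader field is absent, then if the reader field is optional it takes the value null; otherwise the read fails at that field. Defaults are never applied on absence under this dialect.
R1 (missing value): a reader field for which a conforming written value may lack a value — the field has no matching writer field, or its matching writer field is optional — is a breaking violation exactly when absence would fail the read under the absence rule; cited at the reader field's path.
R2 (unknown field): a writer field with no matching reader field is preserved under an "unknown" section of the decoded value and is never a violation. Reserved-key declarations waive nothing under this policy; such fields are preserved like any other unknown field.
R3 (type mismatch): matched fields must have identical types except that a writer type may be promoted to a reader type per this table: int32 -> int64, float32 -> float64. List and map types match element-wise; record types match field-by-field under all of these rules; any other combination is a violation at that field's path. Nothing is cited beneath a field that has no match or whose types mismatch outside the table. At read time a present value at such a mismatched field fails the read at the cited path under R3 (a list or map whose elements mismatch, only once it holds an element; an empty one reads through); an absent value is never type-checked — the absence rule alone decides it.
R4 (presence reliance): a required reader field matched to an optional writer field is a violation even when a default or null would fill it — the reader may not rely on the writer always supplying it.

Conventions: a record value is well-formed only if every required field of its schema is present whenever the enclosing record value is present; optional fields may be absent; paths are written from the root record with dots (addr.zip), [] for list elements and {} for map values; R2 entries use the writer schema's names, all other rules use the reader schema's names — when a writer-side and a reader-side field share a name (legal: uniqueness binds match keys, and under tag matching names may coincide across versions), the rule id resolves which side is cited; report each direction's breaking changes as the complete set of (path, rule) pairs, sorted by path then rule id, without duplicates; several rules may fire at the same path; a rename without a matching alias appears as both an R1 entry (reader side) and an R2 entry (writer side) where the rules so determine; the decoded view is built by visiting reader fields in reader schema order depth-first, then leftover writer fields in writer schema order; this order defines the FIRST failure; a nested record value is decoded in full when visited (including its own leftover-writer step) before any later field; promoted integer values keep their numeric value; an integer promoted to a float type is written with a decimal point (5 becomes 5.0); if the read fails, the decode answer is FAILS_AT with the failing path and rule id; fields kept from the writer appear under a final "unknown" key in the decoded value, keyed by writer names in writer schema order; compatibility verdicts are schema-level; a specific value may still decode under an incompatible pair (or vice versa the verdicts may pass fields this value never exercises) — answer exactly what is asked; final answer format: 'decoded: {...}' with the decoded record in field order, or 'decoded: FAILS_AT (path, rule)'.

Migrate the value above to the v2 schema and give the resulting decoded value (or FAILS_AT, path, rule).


arrows below run writer -> reader for Ticket
decode (reader v2):
  codes := {}
  meta := null (not supplied -> null)
  avatar := 0x00
  retries := 12
  id := 0
  balance := -2.5
  blob := null (not supplied -> null)
  => decoded: {"codes": {}, "meta": null, "avatar": 0x00, "retries": 12, "id": 0, "balance": -2.5, "blob": null}
checking off the Ticket differences that do not matter here:
  field zip in record Money: required changed to optional -> affects the rule determinations only; this particular Ticket value decodes identically
  field height in record Money: type float32 changed to int64 -> affects the rule determinations only; this particular Ticket value decodes identically
  renamed field active to verified in record Money (alias active declared on the renamed field) -> fires no rule on Ticket under this dialect and leaves the result unchanged
  field payload in record Money: optional changed to required -> affects the rule determinations only; this particular Ticket value decodes identically

decoded: {"codes": {}, "meta": null, "avatar": 0x00, "retries": 12, "id": 0, "balance": -2.5, "blob": null}


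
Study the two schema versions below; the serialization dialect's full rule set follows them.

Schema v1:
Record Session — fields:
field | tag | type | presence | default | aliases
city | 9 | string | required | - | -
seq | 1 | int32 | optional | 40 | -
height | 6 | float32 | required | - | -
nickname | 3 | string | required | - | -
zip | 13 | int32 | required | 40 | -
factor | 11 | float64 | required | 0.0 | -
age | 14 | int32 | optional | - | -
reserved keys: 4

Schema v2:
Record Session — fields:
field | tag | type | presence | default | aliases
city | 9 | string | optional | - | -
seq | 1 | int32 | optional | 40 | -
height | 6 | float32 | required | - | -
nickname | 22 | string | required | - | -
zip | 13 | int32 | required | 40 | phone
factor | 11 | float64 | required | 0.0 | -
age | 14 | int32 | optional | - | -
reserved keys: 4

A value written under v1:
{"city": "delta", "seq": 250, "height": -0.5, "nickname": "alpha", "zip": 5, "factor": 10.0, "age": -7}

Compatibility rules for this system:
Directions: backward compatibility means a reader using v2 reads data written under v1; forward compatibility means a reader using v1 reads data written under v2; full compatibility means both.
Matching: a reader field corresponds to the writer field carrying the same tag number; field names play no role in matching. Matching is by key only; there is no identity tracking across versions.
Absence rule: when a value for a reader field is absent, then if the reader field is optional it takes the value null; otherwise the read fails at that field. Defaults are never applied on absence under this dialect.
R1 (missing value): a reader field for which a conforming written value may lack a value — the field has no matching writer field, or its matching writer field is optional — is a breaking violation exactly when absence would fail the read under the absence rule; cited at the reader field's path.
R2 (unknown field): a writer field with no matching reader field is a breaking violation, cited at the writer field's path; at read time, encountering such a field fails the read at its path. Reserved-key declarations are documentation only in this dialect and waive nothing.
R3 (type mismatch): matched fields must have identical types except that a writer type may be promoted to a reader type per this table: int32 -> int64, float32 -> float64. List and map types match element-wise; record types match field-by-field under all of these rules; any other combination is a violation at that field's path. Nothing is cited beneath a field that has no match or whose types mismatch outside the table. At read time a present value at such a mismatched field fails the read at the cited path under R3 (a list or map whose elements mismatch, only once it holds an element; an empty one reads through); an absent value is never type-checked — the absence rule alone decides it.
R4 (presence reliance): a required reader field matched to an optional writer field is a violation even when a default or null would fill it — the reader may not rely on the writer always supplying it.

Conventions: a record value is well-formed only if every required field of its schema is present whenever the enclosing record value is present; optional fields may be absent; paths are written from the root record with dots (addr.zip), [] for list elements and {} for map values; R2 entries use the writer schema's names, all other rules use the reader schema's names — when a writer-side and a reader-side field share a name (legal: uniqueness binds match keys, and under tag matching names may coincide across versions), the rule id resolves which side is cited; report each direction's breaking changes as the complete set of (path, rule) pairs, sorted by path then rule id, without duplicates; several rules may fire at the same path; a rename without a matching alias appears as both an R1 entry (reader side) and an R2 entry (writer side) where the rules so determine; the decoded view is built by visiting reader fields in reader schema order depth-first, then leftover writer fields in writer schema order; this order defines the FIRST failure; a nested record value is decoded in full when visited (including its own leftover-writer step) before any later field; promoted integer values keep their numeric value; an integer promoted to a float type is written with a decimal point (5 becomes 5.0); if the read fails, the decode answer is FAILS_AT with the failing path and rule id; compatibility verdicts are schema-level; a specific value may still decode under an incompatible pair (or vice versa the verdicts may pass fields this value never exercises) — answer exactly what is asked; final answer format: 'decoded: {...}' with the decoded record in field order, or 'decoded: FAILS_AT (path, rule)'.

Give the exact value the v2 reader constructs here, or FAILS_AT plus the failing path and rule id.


in Session below, arrows point writer -> reader
decode walk for Session under reader schema v2:
  city := "delta"
  seq := 250
  height := -0.5
  read fails at nickname under R1 (no fill)
  => FAILS_AT (nickname, R1)
diffs on Session not affecting the asked answer:
  field city in record Session: required changed to optional -> affects the rule determinations only; this particular Session value decodes identically

decoded: FAILS_AT (nickname, R1)


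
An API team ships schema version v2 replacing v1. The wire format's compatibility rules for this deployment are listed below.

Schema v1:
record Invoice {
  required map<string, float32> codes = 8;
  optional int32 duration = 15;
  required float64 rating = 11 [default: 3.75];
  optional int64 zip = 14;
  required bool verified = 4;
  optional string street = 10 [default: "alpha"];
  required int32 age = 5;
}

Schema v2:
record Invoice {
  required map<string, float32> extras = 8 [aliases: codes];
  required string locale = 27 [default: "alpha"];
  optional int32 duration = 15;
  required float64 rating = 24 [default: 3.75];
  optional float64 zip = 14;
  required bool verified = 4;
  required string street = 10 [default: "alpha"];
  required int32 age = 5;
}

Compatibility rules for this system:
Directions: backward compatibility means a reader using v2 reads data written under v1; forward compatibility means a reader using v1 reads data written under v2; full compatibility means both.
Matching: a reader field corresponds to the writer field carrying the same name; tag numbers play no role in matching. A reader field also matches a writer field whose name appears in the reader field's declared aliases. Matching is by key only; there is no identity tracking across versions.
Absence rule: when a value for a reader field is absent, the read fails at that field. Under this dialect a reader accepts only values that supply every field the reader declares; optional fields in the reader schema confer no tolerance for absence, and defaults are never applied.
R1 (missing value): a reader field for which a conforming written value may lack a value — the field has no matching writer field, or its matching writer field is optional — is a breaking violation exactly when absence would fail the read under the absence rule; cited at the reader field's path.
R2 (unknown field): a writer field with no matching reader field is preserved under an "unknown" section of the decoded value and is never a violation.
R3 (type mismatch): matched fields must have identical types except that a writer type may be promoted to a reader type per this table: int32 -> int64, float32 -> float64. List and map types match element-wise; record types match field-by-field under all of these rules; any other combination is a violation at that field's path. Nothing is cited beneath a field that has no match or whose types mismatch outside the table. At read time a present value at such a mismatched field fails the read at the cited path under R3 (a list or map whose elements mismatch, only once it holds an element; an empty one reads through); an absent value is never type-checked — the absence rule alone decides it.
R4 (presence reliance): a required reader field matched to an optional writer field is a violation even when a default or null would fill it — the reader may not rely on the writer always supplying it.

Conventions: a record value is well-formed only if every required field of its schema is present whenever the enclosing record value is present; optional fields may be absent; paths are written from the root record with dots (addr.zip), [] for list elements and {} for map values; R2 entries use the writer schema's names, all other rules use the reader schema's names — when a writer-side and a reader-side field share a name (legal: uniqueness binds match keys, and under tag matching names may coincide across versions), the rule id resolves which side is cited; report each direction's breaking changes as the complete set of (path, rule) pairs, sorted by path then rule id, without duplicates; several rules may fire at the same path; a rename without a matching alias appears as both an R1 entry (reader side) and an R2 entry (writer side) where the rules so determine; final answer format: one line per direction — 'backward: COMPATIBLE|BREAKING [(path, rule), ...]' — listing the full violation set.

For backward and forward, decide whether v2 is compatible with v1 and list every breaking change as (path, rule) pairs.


the writer's type comes first in each Invoice pair
backward analysis of Invoice with v2 as reader and v1 as writer:
  extras: paired with writer codes (map<string, float32> -> map<string, float32>; writer required)
  no writer field matches reader locale
  duration: paired with writer duration (int32 -> int32; writer optional)
  rating: paired with writer rating (float64 -> float64; writer required)
  zip: paired with writer zip (int64 -> float64; writer optional)
  verified: paired with writer verified (bool -> bool; writer required)
  street: paired with writer street (string -> string; writer optional)
  age: paired with writer age (int32 -> int32; writer required)
  R1 fires at duration
  R1 fires at locale
  R1 fires at street
  R4 fires at street
  R1 fires at zip
  R3 fires at zip
  backward on Invoice therefore BREAKING (6)
forward analysis of Invoice with v1 as reader and v2 as writer:
  no writer field matches reader codes
  duration: paired with writer duration (int32 -> int32; writer optional)
  rating: paired with writer rating (float64 -> float64; writer required)
  zip: paired with writer zip (float64 -> int64; writer optional)
  verified: paired with writer verified (bool -> bool; writer required)
  street: paired with writer street (string -> string; writer required)
  age: paired with writer age (int32 -> int32; writer required)
  leftover writer field: extras
  leftover writer field: locale
  R1 fires at codes
  R1 fires at duration
  R1 fires at zip
  R3 fires at zip
  forward on Invoice therefore BREAKING (4)

backward: BREAKING [(duration, R1), (locale, R1), (street, R1), (street, R4), (zip, R1), (zip, R3)]; forward: BREAKING [(codes, R1), (duration, R1), (zip, R1), (zip, R3)]


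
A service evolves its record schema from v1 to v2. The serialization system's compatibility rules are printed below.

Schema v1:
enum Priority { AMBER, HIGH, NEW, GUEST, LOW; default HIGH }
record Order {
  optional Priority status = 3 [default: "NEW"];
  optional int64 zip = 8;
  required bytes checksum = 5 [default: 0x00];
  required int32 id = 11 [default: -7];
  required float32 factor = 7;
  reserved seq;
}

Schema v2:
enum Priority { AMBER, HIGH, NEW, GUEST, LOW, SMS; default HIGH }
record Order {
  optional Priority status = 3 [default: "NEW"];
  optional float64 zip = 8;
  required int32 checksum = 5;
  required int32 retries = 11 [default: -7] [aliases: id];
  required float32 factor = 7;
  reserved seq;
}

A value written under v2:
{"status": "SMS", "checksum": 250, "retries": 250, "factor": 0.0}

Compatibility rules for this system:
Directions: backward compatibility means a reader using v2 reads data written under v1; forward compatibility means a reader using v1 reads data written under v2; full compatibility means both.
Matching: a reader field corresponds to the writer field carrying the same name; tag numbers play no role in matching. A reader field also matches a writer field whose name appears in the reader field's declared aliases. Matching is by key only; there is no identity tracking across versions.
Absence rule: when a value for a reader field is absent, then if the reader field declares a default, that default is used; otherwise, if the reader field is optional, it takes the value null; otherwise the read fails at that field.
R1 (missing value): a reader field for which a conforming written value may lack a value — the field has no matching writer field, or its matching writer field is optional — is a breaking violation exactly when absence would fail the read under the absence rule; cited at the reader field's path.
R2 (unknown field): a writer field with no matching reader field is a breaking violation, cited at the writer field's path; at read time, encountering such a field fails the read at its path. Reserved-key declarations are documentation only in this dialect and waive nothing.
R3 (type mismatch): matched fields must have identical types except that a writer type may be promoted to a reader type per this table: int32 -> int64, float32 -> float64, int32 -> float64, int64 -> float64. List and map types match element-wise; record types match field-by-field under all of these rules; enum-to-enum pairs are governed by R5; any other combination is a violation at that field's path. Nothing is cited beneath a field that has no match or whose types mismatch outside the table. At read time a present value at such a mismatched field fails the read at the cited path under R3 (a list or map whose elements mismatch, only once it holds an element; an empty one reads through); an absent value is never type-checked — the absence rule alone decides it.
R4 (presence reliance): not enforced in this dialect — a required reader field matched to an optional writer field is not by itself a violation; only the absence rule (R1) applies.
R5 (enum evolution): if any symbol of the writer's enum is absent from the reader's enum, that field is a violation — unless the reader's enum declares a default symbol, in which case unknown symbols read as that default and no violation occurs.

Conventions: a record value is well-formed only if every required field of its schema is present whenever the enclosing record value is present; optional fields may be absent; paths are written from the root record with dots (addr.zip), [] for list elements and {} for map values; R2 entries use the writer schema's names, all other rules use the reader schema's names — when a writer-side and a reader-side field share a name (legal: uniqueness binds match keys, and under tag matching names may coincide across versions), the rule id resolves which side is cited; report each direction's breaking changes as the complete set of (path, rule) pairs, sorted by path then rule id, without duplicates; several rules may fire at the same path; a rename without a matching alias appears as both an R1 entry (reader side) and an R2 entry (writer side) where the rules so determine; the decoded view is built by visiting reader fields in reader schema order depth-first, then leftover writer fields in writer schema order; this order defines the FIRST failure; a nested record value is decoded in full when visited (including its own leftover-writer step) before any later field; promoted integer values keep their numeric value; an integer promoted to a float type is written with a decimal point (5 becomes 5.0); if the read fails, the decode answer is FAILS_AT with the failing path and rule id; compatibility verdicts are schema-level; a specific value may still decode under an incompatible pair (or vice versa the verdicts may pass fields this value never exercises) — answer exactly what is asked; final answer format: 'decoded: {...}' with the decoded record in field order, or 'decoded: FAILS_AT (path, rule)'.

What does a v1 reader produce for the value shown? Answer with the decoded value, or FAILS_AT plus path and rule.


the writer's type comes first in each Order pair
decoding the Order value with the v1 reader:
  status := "HIGH" (symbol SMS -> reader default)
  zip := null (not supplied -> null)
  read fails at checksum under R3
  => FAILS_AT (checksum, R3)
ruling out the remaining Order differences:
  enum Priority (field status in record Order): symbol SMS added -> no rule fires on it and the decoded Order view is identical with or without it
  renamed field id to retries in record Order (alias id declared on the renamed field) -> affects the rule determinations only; this particular Order value decodes identically
  field zip in record Order: type int64 changed to float64 -> affects the rule determinations only; this particular Order value decodes identically

decoded: FAILS_AT (checksum, R3)
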